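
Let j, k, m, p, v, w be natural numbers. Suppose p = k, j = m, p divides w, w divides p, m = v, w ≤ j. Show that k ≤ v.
w divides p and p divides w, thus w = p. Since j = m and m = v, j = v. Because w ≤ j, w ≤ v. w = p, so p ≤ v. Since p = k, k ≤ v.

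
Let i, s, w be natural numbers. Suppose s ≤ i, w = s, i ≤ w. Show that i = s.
w = s and i ≤ w, thus i ≤ s. s ≤ i, so i = s.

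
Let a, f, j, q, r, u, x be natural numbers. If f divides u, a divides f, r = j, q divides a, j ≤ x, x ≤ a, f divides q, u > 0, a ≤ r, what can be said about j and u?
j ≤ u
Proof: r = j and a ≤ r, hence a ≤ j. j ≤ x and x ≤ a, therefore j ≤ a. a ≤ j, so a = j. f divides q and q divides a, thus f divides a. Since a divides f, f = a. f divides u and u > 0, thus f ≤ u. f = a, so a ≤ u. a = j, so j ≤ u.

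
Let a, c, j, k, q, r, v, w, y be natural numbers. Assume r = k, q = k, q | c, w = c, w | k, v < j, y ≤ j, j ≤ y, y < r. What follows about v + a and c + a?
v + a < c + a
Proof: Since q = k and q | c, k | c. w = c and w | k, thus c | k. Since k | c, k = c. Since r = k, r = c. y ≤ j and j ≤ y, so y = j. y < r, so j < r. Since v < j, v < r. Since r = c, v < c. Then v + a < c + a.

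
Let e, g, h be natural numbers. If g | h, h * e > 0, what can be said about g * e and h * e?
g * e ≤ h * e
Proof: Since g | h, g * e | h * e. h * e > 0, so g * e ≤ h * e.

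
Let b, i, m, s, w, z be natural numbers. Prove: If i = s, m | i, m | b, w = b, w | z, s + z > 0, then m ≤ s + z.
Because i = s and m | i, m | s. Because w = b and w | z, b | z. Because m | b, m | z. m | s, so m | s + z. Since s + z > 0, m ≤ s + z.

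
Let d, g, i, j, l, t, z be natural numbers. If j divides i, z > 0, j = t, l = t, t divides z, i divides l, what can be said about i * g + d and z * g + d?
i * g + d ≤ z * g + d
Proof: j = t and j divides i, hence t divides i. Because l = t and i divides l, i divides t. Since t divides i, t = i. t divides z and z > 0, therefore t ≤ z. Since t = i, i ≤ z. By multiplying by a non-negative, i * g ≤ z * g. Then i * g + d ≤ z * g + d.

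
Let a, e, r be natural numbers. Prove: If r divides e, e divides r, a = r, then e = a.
Because r divides e and e divides r, r = e. a = r, so a = e. Then e = a.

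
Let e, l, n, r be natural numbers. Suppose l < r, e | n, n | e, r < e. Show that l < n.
e | n and n | e, therefore e = n. Because l < r and r < e, l < e. e = n, so l < n.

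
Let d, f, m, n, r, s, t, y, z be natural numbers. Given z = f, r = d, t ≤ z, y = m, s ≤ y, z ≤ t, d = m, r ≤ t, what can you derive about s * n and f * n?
s * n ≤ f * n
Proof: Since t ≤ z and z ≤ t, t = z. z = f, so t = f. y = m and s ≤ y, therefore s ≤ m. r = d and d = m, thus r = m. r ≤ t, so m ≤ t. Since s ≤ m, s ≤ t. Since t = f, s ≤ f. Then s * n ≤ f * n.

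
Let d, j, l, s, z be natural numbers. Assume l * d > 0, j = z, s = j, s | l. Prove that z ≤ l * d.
s = j and j = z, hence s = z. s | l, so z | l. Then z | l * d. Since l * d > 0, z ≤ l * d.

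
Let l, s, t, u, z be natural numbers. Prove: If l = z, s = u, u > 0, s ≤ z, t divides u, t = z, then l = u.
From t = z and t divides u, z divides u. Because u > 0, z ≤ u. Because s = u and s ≤ z, u ≤ z. Since z ≤ u, z = u. l = z, so l = u.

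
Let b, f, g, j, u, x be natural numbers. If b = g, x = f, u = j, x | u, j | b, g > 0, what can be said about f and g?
f ≤ g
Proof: From u = j and x | u, x | j. j | b, so x | b. x = f, so f | b. b = g, so f | g. Since g > 0, f ≤ g.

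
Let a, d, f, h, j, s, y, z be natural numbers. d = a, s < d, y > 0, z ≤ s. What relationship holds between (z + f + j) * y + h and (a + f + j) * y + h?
(z + f + j) * y + h < (a + f + j) * y + h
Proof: z ≤ s and s < d, thus z < d. From d = a, z < a. Then z + f < a + f. Then z + f + j < a + f + j. From y > 0, (z + f + j) * y < (a + f + j) * y. Then (z + f + j) * y + h < (a + f + j) * y + h.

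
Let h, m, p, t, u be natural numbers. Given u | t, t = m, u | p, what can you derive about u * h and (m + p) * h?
u * h | (m + p) * h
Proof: Since t = m and u | t, u | m. u | p, so u | m + p. Then u * h | (m + p) * h.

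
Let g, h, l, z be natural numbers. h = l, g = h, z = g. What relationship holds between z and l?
z = l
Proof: z = g and g = h, thus z = h. Since h = l, z = l.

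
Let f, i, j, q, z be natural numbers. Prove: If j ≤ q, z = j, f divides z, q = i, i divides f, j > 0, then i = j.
Because i divides f and f divides z, i divides z. z = j, so i divides j. j > 0, so i ≤ j. Since q = i and j ≤ q, j ≤ i. Because i ≤ j, i = j.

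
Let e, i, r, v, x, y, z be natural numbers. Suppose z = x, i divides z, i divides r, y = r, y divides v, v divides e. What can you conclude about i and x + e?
i divides x + e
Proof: Since z = x and i divides z, i divides x. y divides v and v divides e, therefore y divides e. y = r, so r divides e. Since i divides r, i divides e. i divides x, so i divides x + e.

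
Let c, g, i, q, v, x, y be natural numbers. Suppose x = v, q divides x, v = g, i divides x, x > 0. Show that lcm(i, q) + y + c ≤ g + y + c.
x = v and v = g, thus x = g. From i divides x and q divides x, lcm(i, q) divides x. From x > 0, lcm(i, q) ≤ x. x = g, so lcm(i, q) ≤ g. Then lcm(i, q) + y ≤ g + y. Then lcm(i, q) + y + c ≤ g + y + c.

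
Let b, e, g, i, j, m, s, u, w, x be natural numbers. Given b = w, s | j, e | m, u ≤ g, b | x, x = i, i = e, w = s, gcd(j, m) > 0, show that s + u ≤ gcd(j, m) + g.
From b = w and w = s, b = s. x = i and b | x, therefore b | i. Since i = e, b | e. Because e | m, b | m. b = s, so s | m. Since s | j, s | gcd(j, m). Because gcd(j, m) > 0, s ≤ gcd(j, m). u ≤ g, so s + u ≤ gcd(j, m) + g.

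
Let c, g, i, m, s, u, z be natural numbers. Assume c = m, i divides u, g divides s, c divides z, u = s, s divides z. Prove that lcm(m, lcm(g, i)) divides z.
Because c = m and c divides z, m divides z. u = s and i divides u, hence i divides s. Since g divides s, lcm(g, i) divides s. s divides z, so lcm(g, i) divides z. Because m divides z, lcm(m, lcm(g, i)) divides z.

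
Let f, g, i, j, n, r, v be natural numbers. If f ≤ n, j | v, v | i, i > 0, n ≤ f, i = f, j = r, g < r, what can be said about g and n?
g < n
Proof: f ≤ n and n ≤ f, so f = n. Since i = f, i = n. Because j | v and v | i, j | i. Since j = r, r | i. From i > 0, r ≤ i. g < r, so g < i. Since i = n, g < n.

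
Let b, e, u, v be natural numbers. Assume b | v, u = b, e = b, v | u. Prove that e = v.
u = b and v | u, thus v | b. Since b | v, b = v. e = b, so e = v.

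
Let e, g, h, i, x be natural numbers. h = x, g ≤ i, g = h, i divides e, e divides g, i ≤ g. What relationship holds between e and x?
e = x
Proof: i ≤ g and g ≤ i, therefore i = g. Since i divides e, g divides e. Since e divides g, e = g. g = h, so e = h. h = x, so e = x.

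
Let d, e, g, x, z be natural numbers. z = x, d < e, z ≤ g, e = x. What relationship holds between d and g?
d < g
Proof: e = x and d < e, thus d < x. z = x and z ≤ g, hence x ≤ g. d < x, so d < g.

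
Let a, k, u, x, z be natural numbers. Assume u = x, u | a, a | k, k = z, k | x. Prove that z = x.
u | a and a | k, hence u | k. From u = x, x | k. Since k | x, x = k. Since k = z, x = z. Then z = x.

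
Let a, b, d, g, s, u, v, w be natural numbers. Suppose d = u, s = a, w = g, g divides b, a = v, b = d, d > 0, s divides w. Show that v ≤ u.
s = a and a = v, hence s = v. w = g and s divides w, therefore s divides g. g divides b, so s divides b. b = d, so s divides d. d > 0, so s ≤ d. Since d = u, s ≤ u. s = v, so v ≤ u.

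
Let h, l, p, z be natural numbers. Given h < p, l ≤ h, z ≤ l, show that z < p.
z ≤ l and l ≤ h, therefore z ≤ h. Since h < p, z < p.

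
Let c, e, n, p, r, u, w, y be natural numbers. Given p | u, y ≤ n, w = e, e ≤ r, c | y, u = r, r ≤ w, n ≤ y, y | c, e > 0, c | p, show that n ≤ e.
Since c | y and y | c, c = y. y ≤ n and n ≤ y, so y = n. c = y, so c = n. w = e and r ≤ w, therefore r ≤ e. e ≤ r, so r = e. u = r and p | u, thus p | r. Since c | p, c | r. From r = e, c | e. e > 0, so c ≤ e. c = n, so n ≤ e.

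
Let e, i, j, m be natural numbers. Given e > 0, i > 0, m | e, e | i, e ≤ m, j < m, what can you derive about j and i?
j < i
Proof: m | e and e > 0, thus m ≤ e. e ≤ m, so m = e. Since j < m, j < e. Since e | i and i > 0, e ≤ i. j < e, so j < i.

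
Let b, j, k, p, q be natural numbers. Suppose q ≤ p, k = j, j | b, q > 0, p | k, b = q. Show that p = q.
Since k = j and p | k, p | j. b = q and j | b, thus j | q. Since p | j, p | q. Since q > 0, p ≤ q. q ≤ p, so p = q.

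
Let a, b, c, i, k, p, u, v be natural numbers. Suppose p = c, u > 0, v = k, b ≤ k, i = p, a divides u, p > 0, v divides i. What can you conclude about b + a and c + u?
b + a ≤ c + u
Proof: v = k and v divides i, hence k divides i. Since i = p, k divides p. Since p > 0, k ≤ p. From p = c, k ≤ c. b ≤ k, so b ≤ c. a divides u and u > 0, thus a ≤ u. Since b ≤ c, b + a ≤ c + u.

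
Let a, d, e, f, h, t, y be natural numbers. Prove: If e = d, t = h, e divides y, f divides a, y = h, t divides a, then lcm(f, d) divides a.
Because y = h and e divides y, e divides h. From t = h and t divides a, h divides a. Since e divides h, e divides a. e = d, so d divides a. Since f divides a, lcm(f, d) divides a.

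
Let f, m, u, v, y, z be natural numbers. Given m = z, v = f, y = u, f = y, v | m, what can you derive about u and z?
u | z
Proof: Since f = y and y = u, f = u. v = f and v | m, therefore f | m. From m = z, f | z. f = u, so u | z.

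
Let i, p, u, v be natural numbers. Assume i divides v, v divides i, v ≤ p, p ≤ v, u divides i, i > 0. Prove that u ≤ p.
Because i divides v and v divides i, i = v. Since v ≤ p and p ≤ v, v = p. i = v, so i = p. Since u divides i and i > 0, u ≤ i. Since i = p, u ≤ p.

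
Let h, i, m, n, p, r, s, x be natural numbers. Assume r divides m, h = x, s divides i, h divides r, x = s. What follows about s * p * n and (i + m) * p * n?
s * p * n divides (i + m) * p * n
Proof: From h = x and x = s, h = s. h divides r and r divides m, therefore h divides m. Since h = s, s divides m. s divides i, so s divides i + m. Then s * p divides (i + m) * p. Then s * p * n divides (i + m) * p * n.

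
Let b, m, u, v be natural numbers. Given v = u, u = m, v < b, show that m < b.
v = u and u = m, hence v = m. v < b, so m < b.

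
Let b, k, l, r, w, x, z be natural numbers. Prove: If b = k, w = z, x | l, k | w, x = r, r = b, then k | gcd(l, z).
x = r and r = b, thus x = b. x | l, so b | l. Since b = k, k | l. w = z and k | w, so k | z. Because k | l, k | gcd(l, z).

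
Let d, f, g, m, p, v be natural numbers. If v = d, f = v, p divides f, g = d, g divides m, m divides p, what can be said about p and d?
p = d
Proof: f = v and p divides f, therefore p divides v. v = d, so p divides d. g divides m and m divides p, therefore g divides p. Since g = d, d divides p. p divides d, so p = d.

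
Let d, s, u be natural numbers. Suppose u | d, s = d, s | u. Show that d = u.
Because s = d and s | u, d | u. u | d, so d = u.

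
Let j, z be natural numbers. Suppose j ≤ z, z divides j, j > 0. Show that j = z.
From z divides j and j > 0, z ≤ j. Since j ≤ z, j = z.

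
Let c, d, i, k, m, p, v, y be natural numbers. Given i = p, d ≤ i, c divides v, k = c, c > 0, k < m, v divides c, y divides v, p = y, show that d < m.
From i = p and p = y, i = y. Since d ≤ i, d ≤ y. From v divides c and c divides v, v = c. Because y divides v, y divides c. c > 0, so y ≤ c. k = c and k < m, therefore c < m. y ≤ c, so y < m. Since d ≤ y, d < m.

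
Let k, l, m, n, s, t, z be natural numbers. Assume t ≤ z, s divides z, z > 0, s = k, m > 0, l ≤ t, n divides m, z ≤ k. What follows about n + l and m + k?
n + l ≤ m + k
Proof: n divides m and m > 0, so n ≤ m. s = k and s divides z, hence k divides z. From z > 0, k ≤ z. z ≤ k, so z = k. From l ≤ t and t ≤ z, l ≤ z. Since z = k, l ≤ k. Since n ≤ m, n + l ≤ m + k.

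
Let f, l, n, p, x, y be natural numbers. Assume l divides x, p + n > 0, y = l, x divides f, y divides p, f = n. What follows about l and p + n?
l ≤ p + n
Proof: y = l and y divides p, so l divides p. Since l divides x and x divides f, l divides f. Since f = n, l divides n. l divides p, so l divides p + n. p + n > 0, so l ≤ p + n.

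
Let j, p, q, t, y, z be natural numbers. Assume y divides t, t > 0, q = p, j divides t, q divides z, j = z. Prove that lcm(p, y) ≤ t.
q = p and q divides z, hence p divides z. j = z and j divides t, therefore z divides t. p divides z, so p divides t. Because y divides t, lcm(p, y) divides t. Since t > 0, lcm(p, y) ≤ t.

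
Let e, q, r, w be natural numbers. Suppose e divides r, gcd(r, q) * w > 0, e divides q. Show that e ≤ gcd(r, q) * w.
Since e divides r and e divides q, e divides gcd(r, q). Then e divides gcd(r, q) * w. Since gcd(r, q) * w > 0, e ≤ gcd(r, q) * w.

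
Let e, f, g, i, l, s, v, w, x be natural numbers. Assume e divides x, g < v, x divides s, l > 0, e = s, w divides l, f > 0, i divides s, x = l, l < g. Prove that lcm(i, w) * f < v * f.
e = s and e divides x, thus s divides x. From x divides s, s = x. Because x = l, s = l. i divides s, so i divides l. Since w divides l, lcm(i, w) divides l. Since l > 0, lcm(i, w) ≤ l. l < g and g < v, therefore l < v. lcm(i, w) ≤ l, so lcm(i, w) < v. Since f > 0, by multiplying by a positive, lcm(i, w) * f < v * f.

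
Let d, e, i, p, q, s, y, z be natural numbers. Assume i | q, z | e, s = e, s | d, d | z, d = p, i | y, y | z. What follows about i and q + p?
i | q + p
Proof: s = e and s | d, so e | d. z | e, so z | d. Since d | z, z = d. From d = p, z = p. Because i | y and y | z, i | z. Because z = p, i | p. Since i | q, i | q + p.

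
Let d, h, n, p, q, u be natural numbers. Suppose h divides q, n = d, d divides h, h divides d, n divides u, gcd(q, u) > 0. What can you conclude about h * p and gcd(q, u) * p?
h * p ≤ gcd(q, u) * p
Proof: From d divides h and h divides d, d = h. n = d, so n = h. n divides u, so h divides u. Because h divides q, h divides gcd(q, u). Since gcd(q, u) > 0, h ≤ gcd(q, u). By multiplying by a non-negative, h * p ≤ gcd(q, u) * p.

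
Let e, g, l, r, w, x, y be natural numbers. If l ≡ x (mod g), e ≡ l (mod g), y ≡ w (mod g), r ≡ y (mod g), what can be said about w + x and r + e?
w + x ≡ r + e (mod g)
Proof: Since r ≡ y (mod g) and y ≡ w (mod g), r ≡ w (mod g). e ≡ l (mod g) and l ≡ x (mod g), thus e ≡ x (mod g). Since r ≡ w (mod g), r + e ≡ w + x (mod g). Then w + x ≡ r + e (mod g).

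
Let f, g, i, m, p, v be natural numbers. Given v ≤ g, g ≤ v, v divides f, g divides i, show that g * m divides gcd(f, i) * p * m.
From v ≤ g and g ≤ v, v = g. Because v divides f, g divides f. Since g divides i, g divides gcd(f, i). Then g divides gcd(f, i) * p. Then g * m divides gcd(f, i) * p * m.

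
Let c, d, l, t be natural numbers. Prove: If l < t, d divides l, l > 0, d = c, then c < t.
From d divides l and l > 0, d ≤ l. Since l < t, d < t. d = c, so c < t.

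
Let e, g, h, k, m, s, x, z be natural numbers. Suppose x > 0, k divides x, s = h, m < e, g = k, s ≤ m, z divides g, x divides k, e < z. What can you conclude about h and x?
h < x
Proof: m < e and e < z, thus m < z. Since s ≤ m, s < z. Since s = h, h < z. k divides x and x divides k, so k = x. Since g = k, g = x. Since z divides g, z divides x. x > 0, so z ≤ x. h < z, so h < x.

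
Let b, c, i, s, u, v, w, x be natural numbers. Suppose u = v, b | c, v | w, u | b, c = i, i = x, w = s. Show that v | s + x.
From w = s and v | w, v | s. u = v and u | b, thus v | b. Since c = i and i = x, c = x. From b | c, b | x. Since v | b, v | x. Since v | s, v | s + x.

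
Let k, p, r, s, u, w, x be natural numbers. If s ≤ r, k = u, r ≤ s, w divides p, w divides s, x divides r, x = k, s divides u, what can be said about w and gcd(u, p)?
w divides gcd(u, p)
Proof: Since r ≤ s and s ≤ r, r = s. x = k and x divides r, so k divides r. Since r = s, k divides s. Since k = u, u divides s. s divides u, so s = u. Since w divides s, w divides u. Because w divides p, w divides gcd(u, p).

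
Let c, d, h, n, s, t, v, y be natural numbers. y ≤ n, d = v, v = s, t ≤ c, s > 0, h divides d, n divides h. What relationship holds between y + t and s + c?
y + t ≤ s + c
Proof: Since d = v and h divides d, h divides v. Since n divides h, n divides v. Since v = s, n divides s. Since s > 0, n ≤ s. y ≤ n, so y ≤ s. Since t ≤ c, y + t ≤ s + c.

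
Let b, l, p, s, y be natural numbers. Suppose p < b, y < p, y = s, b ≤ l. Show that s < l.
Since y = s and y < p, s < p. From p < b and b ≤ l, p < l. Since s < p, s < l.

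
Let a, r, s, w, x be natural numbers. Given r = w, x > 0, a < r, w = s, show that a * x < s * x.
From r = w and w = s, r = s. From a < r, a < s. Since x > 0, a * x < s * x.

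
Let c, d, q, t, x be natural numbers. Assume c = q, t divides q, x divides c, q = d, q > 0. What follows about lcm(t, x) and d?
lcm(t, x) ≤ d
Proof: c = q and x divides c, therefore x divides q. t divides q, so lcm(t, x) divides q. Because q > 0, lcm(t, x) ≤ q. Since q = d, lcm(t, x) ≤ d.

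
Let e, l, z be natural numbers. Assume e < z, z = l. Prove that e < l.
z = l and e < z. By substitution, e < l.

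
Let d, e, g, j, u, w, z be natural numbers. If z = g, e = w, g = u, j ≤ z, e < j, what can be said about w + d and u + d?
w + d < u + d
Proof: z = g and g = u, so z = u. Since e < j and j ≤ z, e < z. e = w, so w < z. Since z = u, w < u. Then w + d < u + d.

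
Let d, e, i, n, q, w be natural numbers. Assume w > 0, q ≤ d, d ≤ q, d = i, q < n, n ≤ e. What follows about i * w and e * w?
i * w < e * w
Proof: q ≤ d and d ≤ q, so q = d. Since d = i, q = i. q < n, so i < n. From n ≤ e, i < e. From w > 0, by multiplying by a positive, i * w < e * w.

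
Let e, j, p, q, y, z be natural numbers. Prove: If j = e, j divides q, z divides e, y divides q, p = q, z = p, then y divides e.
z = p and p = q, so z = q. z divides e, so q divides e. Because j = e and j divides q, e divides q. Since q divides e, q = e. y divides q, so y divides e.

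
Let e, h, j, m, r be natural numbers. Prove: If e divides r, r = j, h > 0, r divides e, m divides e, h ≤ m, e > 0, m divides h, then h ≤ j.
From e divides r and r divides e, e = r. Since r = j, e = j. Because m divides h and h > 0, m ≤ h. h ≤ m, so m = h. m divides e, so h divides e. From e > 0, h ≤ e. e = j, so h ≤ j.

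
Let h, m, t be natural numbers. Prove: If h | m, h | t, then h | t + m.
h | t and h | m. By divisibility of sums, h | t + m.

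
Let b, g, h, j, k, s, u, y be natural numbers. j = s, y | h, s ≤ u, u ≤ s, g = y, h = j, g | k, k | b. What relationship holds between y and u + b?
y | u + b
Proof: Since s ≤ u and u ≤ s, s = u. Since j = s, j = u. h = j and y | h, hence y | j. j = u, so y | u. Because g = y and g | k, y | k. Since k | b, y | b. Since y | u, y | u + b.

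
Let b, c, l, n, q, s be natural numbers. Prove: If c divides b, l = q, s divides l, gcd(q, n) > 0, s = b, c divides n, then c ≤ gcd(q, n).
Since s = b and s divides l, b divides l. Since c divides b, c divides l. Since l = q, c divides q. c divides n, so c divides gcd(q, n). gcd(q, n) > 0, so c ≤ gcd(q, n).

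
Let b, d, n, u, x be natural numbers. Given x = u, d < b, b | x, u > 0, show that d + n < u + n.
From x = u and b | x, b | u. u > 0, so b ≤ u. Since d < b, d < u. Then d + n < u + n.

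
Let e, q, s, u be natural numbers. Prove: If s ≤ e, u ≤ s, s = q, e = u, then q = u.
e = u and s ≤ e, thus s ≤ u. u ≤ s, so u = s. Since s = q, u = q. Then q = u.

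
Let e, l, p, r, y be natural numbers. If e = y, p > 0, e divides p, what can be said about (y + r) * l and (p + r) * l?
(y + r) * l ≤ (p + r) * l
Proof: e divides p and p > 0, so e ≤ p. Since e = y, y ≤ p. Then y + r ≤ p + r. By multiplying by a non-negative, (y + r) * l ≤ (p + r) * l.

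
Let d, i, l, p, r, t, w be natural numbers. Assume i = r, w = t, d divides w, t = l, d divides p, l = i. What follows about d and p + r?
d divides p + r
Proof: l = i and i = r, hence l = r. From w = t and t = l, w = l. Since d divides w, d divides l. Since l = r, d divides r. d divides p, so d divides p + r.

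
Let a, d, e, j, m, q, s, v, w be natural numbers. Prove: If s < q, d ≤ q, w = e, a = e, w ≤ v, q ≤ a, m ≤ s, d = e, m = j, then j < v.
a = e and q ≤ a, therefore q ≤ e. Since d = e and d ≤ q, e ≤ q. q ≤ e, so q = e. m ≤ s and s < q, hence m < q. m = j, so j < q. q = e, so j < e. Because w = e and w ≤ v, e ≤ v. j < e, so j < v.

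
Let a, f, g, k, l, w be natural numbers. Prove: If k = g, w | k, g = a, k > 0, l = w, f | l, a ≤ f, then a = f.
Because k = g and g = a, k = a. Because l = w and f | l, f | w. w | k, so f | k. Since k > 0, f ≤ k. Since k = a, f ≤ a. Because a ≤ f, a = f.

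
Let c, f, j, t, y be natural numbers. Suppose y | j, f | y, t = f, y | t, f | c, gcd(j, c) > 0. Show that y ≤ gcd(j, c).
Since t = f and y | t, y | f. f | y, so f = y. Since f | c, y | c. Since y | j, y | gcd(j, c). gcd(j, c) > 0, so y ≤ gcd(j, c).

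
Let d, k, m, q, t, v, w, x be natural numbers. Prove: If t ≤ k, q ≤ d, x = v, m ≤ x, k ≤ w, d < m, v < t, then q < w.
q ≤ d and d < m, therefore q < m. x = v and m ≤ x, so m ≤ v. v < t and t ≤ k, therefore v < k. m ≤ v, so m < k. k ≤ w, so m < w. Since q < m, q < w.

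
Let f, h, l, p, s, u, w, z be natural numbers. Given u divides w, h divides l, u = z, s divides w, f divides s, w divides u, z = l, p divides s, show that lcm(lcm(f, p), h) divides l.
Since w divides u and u divides w, w = u. Since u = z, w = z. z = l, so w = l. f divides s and p divides s, therefore lcm(f, p) divides s. Since s divides w, lcm(f, p) divides w. w = l, so lcm(f, p) divides l. Since h divides l, lcm(lcm(f, p), h) divides l.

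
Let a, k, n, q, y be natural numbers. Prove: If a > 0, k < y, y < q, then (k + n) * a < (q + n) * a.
From k < y and y < q, k < q. Then k + n < q + n. Since a > 0, (k + n) * a < (q + n) * a.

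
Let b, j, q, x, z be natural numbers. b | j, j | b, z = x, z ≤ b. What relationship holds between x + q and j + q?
x + q ≤ j + q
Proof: Since b | j and j | b, b = j. Because z = x and z ≤ b, x ≤ b. Since b = j, x ≤ j. Then x + q ≤ j + q.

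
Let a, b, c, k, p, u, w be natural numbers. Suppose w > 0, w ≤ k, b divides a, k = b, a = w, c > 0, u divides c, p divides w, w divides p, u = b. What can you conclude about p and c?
p ≤ c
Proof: a = w and b divides a, therefore b divides w. w > 0, so b ≤ w. From k = b and w ≤ k, w ≤ b. b ≤ w, so b = w. From w divides p and p divides w, w = p. Since b = w, b = p. Because u = b and u divides c, b divides c. c > 0, so b ≤ c. b = p, so p ≤ c.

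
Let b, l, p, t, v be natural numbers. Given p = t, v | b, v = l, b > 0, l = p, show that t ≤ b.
Because v = l and l = p, v = p. Since v | b, p | b. Since b > 0, p ≤ b. p = t, so t ≤ b.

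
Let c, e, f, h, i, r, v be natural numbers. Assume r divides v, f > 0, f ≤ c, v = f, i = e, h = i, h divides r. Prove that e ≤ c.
h = i and i = e, so h = e. v = f and r divides v, therefore r divides f. Since h divides r, h divides f. h = e, so e divides f. f > 0, so e ≤ f. From f ≤ c, e ≤ c.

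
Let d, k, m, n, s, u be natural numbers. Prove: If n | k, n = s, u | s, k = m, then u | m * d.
k = m and n | k, thus n | m. Since n = s, s | m. Since u | s, u | m. Then u | m * d.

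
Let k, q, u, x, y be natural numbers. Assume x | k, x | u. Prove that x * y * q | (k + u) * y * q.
Because x | k and x | u, x | k + u. Then x * y | (k + u) * y. Then x * y * q | (k + u) * y * q.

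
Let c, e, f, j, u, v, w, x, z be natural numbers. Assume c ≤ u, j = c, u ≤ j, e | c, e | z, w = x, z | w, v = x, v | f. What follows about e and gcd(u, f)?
e | gcd(u, f)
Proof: j = c and u ≤ j, therefore u ≤ c. Since c ≤ u, c = u. Since e | c, e | u. Because w = x and z | w, z | x. Since e | z, e | x. v = x and v | f, hence x | f. Since e | x, e | f. Because e | u, e | gcd(u, f).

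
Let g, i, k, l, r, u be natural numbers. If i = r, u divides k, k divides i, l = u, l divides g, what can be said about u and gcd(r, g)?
u divides gcd(r, g)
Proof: u divides k and k divides i, hence u divides i. Since i = r, u divides r. l = u and l divides g, so u divides g. Since u divides r, u divides gcd(r, g).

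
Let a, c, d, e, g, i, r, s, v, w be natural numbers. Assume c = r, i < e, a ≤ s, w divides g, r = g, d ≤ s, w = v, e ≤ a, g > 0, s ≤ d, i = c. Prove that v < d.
w divides g and g > 0, thus w ≤ g. Since w = v, v ≤ g. s ≤ d and d ≤ s, therefore s = d. Because i = c and c = r, i = r. i < e and e ≤ a, so i < a. Since i = r, r < a. Since r = g, g < a. a ≤ s, so g < s. From s = d, g < d. v ≤ g, so v < d.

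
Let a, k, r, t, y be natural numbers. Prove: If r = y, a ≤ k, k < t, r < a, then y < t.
r = y and r < a, thus y < a. a ≤ k and k < t, hence a < t. Since y < a, y < t.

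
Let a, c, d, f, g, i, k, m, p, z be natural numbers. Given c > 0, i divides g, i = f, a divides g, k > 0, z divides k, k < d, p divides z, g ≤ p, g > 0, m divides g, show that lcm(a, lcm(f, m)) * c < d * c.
i = f and i divides g, so f divides g. Since m divides g, lcm(f, m) divides g. a divides g, so lcm(a, lcm(f, m)) divides g. Since g > 0, lcm(a, lcm(f, m)) ≤ g. g ≤ p, so lcm(a, lcm(f, m)) ≤ p. p divides z and z divides k, thus p divides k. Since k > 0, p ≤ k. Since k < d, p < d. Because lcm(a, lcm(f, m)) ≤ p, lcm(a, lcm(f, m)) < d. From c > 0, by multiplying by a positive, lcm(a, lcm(f, m)) * c < d * c.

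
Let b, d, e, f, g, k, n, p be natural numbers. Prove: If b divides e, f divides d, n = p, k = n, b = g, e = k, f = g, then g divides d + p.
From f = g and f divides d, g divides d. From k = n and n = p, k = p. e = k and b divides e, so b divides k. Since k = p, b divides p. b = g, so g divides p. From g divides d, g divides d + p.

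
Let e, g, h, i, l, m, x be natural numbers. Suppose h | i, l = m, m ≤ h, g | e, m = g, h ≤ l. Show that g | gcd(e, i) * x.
Because l = m and h ≤ l, h ≤ m. Since m ≤ h, h = m. Since m = g, h = g. Since h | i, g | i. Since g | e, g | gcd(e, i). Then g | gcd(e, i) * x.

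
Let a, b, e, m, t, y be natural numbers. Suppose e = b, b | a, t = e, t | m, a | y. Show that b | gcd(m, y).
Because t = e and e = b, t = b. From t | m, b | m. b | a and a | y, hence b | y. b | m, so b | gcd(m, y).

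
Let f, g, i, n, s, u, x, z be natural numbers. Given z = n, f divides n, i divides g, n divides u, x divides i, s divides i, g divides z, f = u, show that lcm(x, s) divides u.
Since x divides i and s divides i, lcm(x, s) divides i. Since i divides g, lcm(x, s) divides g. f = u and f divides n, so u divides n. Since n divides u, n = u. z = n and g divides z, hence g divides n. Since n = u, g divides u. lcm(x, s) divides g, so lcm(x, s) divides u.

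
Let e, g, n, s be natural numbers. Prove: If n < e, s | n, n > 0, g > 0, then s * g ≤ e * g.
Since s | n and n > 0, s ≤ n. n < e, so s < e. Since g > 0, s * g < e * g. Then s * g ≤ e * g.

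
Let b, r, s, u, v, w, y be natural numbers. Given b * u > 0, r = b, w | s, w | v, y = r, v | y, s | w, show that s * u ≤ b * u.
y = r and r = b, hence y = b. w | s and s | w, so w = s. w | v, so s | v. Since v | y, s | y. y = b, so s | b. Then s * u | b * u. Since b * u > 0, s * u ≤ b * u.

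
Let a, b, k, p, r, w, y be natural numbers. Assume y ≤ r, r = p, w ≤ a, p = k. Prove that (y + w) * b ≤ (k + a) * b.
r = p and p = k, therefore r = k. Because y ≤ r, y ≤ k. Since w ≤ a, y + w ≤ k + a. By multiplying by a non-negative, (y + w) * b ≤ (k + a) * b.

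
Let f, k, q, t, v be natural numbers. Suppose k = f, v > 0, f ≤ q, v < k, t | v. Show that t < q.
Because t | v and v > 0, t ≤ v. v < k, so t < k. Because k = f, t < f. Since f ≤ q, t < q.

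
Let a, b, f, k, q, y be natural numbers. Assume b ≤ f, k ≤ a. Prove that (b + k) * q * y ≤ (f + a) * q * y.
From b ≤ f and k ≤ a, b + k ≤ f + a. By multiplying by a non-negative, (b + k) * q ≤ (f + a) * q. By multiplying by a non-negative, (b + k) * q * y ≤ (f + a) * q * y.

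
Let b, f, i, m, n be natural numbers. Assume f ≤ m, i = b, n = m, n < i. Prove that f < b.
From i = b and n < i, n < b. n = m, so m < b. Since f ≤ m, f < b.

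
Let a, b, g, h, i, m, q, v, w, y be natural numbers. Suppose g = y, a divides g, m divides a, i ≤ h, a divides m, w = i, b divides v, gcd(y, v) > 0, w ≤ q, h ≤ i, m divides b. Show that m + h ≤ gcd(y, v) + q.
a divides m and m divides a, so a = m. Because a divides g, m divides g. Since g = y, m divides y. m divides b and b divides v, hence m divides v. m divides y, so m divides gcd(y, v). From gcd(y, v) > 0, m ≤ gcd(y, v). Because i ≤ h and h ≤ i, i = h. Since w = i, w = h. Since w ≤ q, h ≤ q. Since m ≤ gcd(y, v), m + h ≤ gcd(y, v) + q.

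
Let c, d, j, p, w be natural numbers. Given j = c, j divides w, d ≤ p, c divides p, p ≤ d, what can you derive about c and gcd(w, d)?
c divides gcd(w, d)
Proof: j = c and j divides w, therefore c divides w. p ≤ d and d ≤ p, so p = d. c divides p, so c divides d. c divides w, so c divides gcd(w, d).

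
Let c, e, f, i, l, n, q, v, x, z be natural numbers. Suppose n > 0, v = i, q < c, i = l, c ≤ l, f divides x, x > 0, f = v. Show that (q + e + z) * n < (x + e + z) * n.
Since q < c and c ≤ l, q < l. v = i and i = l, so v = l. f = v and f divides x, thus v divides x. From x > 0, v ≤ x. v = l, so l ≤ x. q < l, so q < x. Then q + e < x + e. Then q + e + z < x + e + z. Using n > 0 and multiplying by a positive, (q + e + z) * n < (x + e + z) * n.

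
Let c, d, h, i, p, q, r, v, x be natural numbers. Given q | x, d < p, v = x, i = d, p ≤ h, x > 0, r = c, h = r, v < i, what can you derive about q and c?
q < c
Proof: q | x and x > 0, hence q ≤ x. h = r and r = c, hence h = c. Because i = d and v < i, v < d. Since d < p, v < p. Since p ≤ h, v < h. Since v = x, x < h. h = c, so x < c. Since q ≤ x, q < c.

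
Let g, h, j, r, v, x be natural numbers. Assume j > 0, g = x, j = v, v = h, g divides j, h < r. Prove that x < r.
Because j = v and v = h, j = h. g divides j and j > 0, hence g ≤ j. Because g = x, x ≤ j. Since j = h, x ≤ h. Because h < r, x < r.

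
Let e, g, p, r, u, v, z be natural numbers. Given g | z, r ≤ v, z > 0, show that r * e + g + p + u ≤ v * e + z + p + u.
r ≤ v, therefore r * e ≤ v * e. g | z and z > 0, thus g ≤ z. Then g + p ≤ z + p. r * e ≤ v * e, so r * e + g + p ≤ v * e + z + p. Then r * e + g + p + u ≤ v * e + z + p + u.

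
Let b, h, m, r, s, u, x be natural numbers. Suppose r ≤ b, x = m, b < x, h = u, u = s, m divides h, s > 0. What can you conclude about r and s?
r < s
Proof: x = m and b < x, hence b < m. h = u and u = s, hence h = s. m divides h, so m divides s. s > 0, so m ≤ s. b < m, so b < s. Since r ≤ b, r < s.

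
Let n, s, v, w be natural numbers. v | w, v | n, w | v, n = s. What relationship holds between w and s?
w | s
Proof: From v | w and w | v, v = w. Because n = s and v | n, v | s. Because v = w, w | s.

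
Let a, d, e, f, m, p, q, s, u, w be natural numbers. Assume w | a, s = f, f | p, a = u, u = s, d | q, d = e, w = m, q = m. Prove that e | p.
q = m and d | q, hence d | m. a = u and u = s, therefore a = s. s = f, so a = f. w | a, so w | f. Since w = m, m | f. d | m, so d | f. Since d = e, e | f. Since f | p, e | p.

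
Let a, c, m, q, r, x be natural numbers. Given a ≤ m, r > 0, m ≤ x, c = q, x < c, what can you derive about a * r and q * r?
a * r < q * r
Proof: a ≤ m and m ≤ x, so a ≤ x. c = q and x < c, thus x < q. Since a ≤ x, a < q. r > 0, so a * r < q * r.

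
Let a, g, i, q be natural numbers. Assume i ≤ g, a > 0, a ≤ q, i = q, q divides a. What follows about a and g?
a ≤ g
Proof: Because q divides a and a > 0, q ≤ a. Since a ≤ q, q = a. Because i = q, i = a. Since i ≤ g, a ≤ g.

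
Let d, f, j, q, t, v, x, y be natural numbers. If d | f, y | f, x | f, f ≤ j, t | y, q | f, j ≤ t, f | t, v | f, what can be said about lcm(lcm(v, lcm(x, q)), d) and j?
lcm(lcm(v, lcm(x, q)), d) | j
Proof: t | y and y | f, so t | f. Since f | t, t = f. From j ≤ t, j ≤ f. Since f ≤ j, f = j. x | f and q | f, so lcm(x, q) | f. v | f, so lcm(v, lcm(x, q)) | f. d | f, so lcm(lcm(v, lcm(x, q)), d) | f. From f = j, lcm(lcm(v, lcm(x, q)), d) | j.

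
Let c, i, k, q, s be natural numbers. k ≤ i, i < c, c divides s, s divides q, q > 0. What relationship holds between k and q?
k < q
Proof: k ≤ i and i < c, thus k < c. Because c divides s and s divides q, c divides q. q > 0, so c ≤ q. Since k < c, k < q.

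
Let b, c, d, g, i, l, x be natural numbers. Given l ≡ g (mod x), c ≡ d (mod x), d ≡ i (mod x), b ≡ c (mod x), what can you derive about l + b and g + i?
l + b ≡ g + i (mod x)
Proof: Since b ≡ c (mod x) and c ≡ d (mod x), b ≡ d (mod x). Since d ≡ i (mod x), b ≡ i (mod x). Since l ≡ g (mod x), l + b ≡ g + i (mod x).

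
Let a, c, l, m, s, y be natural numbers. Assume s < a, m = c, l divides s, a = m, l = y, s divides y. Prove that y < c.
a = m and m = c, so a = c. l = y and l divides s, hence y divides s. Since s divides y, s = y. s < a, so y < a. Since a = c, y < c.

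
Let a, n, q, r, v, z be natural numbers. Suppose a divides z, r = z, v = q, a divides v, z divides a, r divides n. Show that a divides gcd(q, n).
From v = q and a divides v, a divides q. z divides a and a divides z, so z = a. r = z, so r = a. r divides n, so a divides n. Since a divides q, a divides gcd(q, n).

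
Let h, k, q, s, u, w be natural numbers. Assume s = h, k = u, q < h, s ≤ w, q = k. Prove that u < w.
From q = k and q < h, k < h. Since s = h and s ≤ w, h ≤ w. Since k < h, k < w. Since k = u, u < w.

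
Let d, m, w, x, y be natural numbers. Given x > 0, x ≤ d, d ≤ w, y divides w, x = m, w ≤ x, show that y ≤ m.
x ≤ d and d ≤ w, thus x ≤ w. Since w ≤ x, w = x. y divides w, so y divides x. x > 0, so y ≤ x. x = m, so y ≤ m.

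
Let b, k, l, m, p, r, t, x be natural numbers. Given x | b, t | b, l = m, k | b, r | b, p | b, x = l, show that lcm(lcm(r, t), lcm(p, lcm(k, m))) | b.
r | b and t | b, therefore lcm(r, t) | b. x = l and l = m, thus x = m. Since x | b, m | b. Since k | b, lcm(k, m) | b. Since p | b, lcm(p, lcm(k, m)) | b. lcm(r, t) | b, so lcm(lcm(r, t), lcm(p, lcm(k, m))) | b.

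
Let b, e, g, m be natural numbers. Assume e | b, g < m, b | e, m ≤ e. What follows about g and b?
g < b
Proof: Because e | b and b | e, e = b. From g < m and m ≤ e, g < e. Since e = b, g < b.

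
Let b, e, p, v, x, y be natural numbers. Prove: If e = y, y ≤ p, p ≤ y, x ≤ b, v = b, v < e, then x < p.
From y ≤ p and p ≤ y, y = p. Since e = y, e = p. v = b and v < e, hence b < e. x ≤ b, so x < e. e = p, so x < p.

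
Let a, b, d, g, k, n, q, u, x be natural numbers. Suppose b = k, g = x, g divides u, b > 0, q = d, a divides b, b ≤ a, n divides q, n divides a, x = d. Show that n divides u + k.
q = d and n divides q, thus n divides d. Since g = x and g divides u, x divides u. Since x = d, d divides u. Since n divides d, n divides u. a divides b and b > 0, so a ≤ b. b ≤ a, so a = b. Since b = k, a = k. Since n divides a, n divides k. Since n divides u, n divides u + k.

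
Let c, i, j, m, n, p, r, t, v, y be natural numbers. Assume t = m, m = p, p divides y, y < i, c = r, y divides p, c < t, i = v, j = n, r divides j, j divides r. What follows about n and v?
n < v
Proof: r divides j and j divides r, hence r = j. t = m and m = p, so t = p. p divides y and y divides p, hence p = y. Since t = p, t = y. c = r and c < t, thus r < t. t = y, so r < y. r = j, so j < y. From i = v and y < i, y < v. j < y, so j < v. From j = n, n < v.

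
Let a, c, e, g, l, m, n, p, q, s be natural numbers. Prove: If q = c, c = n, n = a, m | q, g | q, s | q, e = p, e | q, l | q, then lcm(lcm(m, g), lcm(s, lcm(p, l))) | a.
q = c and c = n, therefore q = n. Since n = a, q = a. m | q and g | q, so lcm(m, g) | q. e = p and e | q, thus p | q. l | q, so lcm(p, l) | q. s | q, so lcm(s, lcm(p, l)) | q. Since lcm(m, g) | q, lcm(lcm(m, g), lcm(s, lcm(p, l))) | q. Since q = a, lcm(lcm(m, g), lcm(s, lcm(p, l))) | a.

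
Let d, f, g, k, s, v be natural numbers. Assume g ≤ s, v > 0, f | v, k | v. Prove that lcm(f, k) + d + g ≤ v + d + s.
f | v and k | v, thus lcm(f, k) | v. Since v > 0, lcm(f, k) ≤ v. Then lcm(f, k) + d ≤ v + d. Since g ≤ s, lcm(f, k) + d + g ≤ v + d + s.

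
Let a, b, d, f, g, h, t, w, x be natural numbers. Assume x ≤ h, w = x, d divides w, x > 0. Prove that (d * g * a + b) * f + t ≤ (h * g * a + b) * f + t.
w = x and d divides w, therefore d divides x. From x > 0, d ≤ x. Since x ≤ h, d ≤ h. By multiplying by a non-negative, d * g ≤ h * g. By multiplying by a non-negative, d * g * a ≤ h * g * a. Then d * g * a + b ≤ h * g * a + b. By multiplying by a non-negative, (d * g * a + b) * f ≤ (h * g * a + b) * f. Then (d * g * a + b) * f + t ≤ (h * g * a + b) * f + t.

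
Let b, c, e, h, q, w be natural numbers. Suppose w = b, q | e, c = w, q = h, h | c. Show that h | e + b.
q = h and q | e, so h | e. c = w and w = b, thus c = b. Since h | c, h | b. Since h | e, h | e + b.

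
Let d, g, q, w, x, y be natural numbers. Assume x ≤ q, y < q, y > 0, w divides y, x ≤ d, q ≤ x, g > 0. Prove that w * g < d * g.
From w divides y and y > 0, w ≤ y. q ≤ x and x ≤ q, therefore q = x. Since y < q, y < x. Since x ≤ d, y < d. Since w ≤ y, w < d. Since g > 0, by multiplying by a positive, w * g < d * g.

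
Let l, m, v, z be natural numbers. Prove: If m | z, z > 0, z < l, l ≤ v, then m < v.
m | z and z > 0, therefore m ≤ z. From z < l and l ≤ v, z < v. From m ≤ z, m < v.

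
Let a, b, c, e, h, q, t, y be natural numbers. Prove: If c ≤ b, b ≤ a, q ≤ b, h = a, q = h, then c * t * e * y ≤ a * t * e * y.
Since q = h and h = a, q = a. q ≤ b, so a ≤ b. b ≤ a, so b = a. Since c ≤ b, c ≤ a. By multiplying by a non-negative, c * t ≤ a * t. By multiplying by a non-negative, c * t * e ≤ a * t * e. By multiplying by a non-negative, c * t * e * y ≤ a * t * e * y.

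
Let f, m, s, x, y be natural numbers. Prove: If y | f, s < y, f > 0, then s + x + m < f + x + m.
From y | f and f > 0, y ≤ f. Since s < y, s < f. Then s + x < f + x. Then s + x + m < f + x + m.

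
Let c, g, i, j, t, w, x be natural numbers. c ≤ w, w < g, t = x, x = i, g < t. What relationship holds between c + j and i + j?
c + j < i + j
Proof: c ≤ w and w < g, thus c < g. t = x and x = i, thus t = i. Since g < t, g < i. c < g, so c < i. Then c + j < i + j.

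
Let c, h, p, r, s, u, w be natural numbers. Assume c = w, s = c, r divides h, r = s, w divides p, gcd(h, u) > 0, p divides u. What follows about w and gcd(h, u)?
w ≤ gcd(h, u)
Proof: From s = c and c = w, s = w. r = s and r divides h, therefore s divides h. s = w, so w divides h. Because w divides p and p divides u, w divides u. Since w divides h, w divides gcd(h, u). Because gcd(h, u) > 0, w ≤ gcd(h, u).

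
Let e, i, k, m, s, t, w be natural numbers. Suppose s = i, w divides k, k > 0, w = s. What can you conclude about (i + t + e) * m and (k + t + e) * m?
(i + t + e) * m ≤ (k + t + e) * m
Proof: Since w = s and s = i, w = i. Because w divides k and k > 0, w ≤ k. From w = i, i ≤ k. Then i + t ≤ k + t. Then i + t + e ≤ k + t + e. By multiplying by a non-negative, (i + t + e) * m ≤ (k + t + e) * m.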